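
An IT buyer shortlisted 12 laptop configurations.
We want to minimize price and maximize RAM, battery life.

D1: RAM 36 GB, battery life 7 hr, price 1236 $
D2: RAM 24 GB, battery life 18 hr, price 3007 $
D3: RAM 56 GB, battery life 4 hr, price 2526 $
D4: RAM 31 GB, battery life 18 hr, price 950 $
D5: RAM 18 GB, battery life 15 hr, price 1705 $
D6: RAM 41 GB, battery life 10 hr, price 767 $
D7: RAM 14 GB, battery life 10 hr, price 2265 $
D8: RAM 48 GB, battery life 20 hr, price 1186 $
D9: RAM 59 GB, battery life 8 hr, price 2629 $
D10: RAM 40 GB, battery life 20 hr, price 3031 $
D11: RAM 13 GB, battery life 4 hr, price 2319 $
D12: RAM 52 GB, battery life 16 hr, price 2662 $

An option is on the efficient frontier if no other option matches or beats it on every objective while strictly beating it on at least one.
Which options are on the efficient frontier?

D3, D4, D6, D8, D9, D12

D1: dominated by D6 (RAM 41≥36, battery life 10≥7, price 767≤1236).
D2: dominated by D4 (RAM 31≥24, battery life 18≥18, price 950≤3007).
D3: not dominated.
D4: not dominated.
D5: dominated by D4 (RAM 31≥18, battery life 18≥15, price 950≤1705).
D6: not dominated (best price).
D7: dominated by D4 (RAM 31≥14, battery life 18≥10, price 950≤2265).
D8: not dominated.
D9: not dominated (best RAM).
D10: dominated by D8 (RAM 48≥40, battery life 20≥20, price 1186≤3031).
D11: dominated by D1 (RAM 36≥13, battery life 7≥4, price 1236≤2319).
D12: not dominated.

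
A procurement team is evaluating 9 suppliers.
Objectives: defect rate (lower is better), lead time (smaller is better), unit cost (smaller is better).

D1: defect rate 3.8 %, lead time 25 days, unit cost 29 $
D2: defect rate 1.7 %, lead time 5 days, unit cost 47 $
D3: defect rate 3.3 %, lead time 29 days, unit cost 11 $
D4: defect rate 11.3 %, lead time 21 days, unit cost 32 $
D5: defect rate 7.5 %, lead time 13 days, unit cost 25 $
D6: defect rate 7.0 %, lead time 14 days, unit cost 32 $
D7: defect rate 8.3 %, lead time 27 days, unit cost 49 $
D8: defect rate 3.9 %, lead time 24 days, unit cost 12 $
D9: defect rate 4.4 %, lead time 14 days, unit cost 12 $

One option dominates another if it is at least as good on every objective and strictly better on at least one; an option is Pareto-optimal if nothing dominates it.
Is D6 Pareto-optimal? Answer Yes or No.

No

D9 vs D6: defect rate 4.4≤7.0, lead time 14≤14, unit cost 12≤32 — D9 is at least as good on every objective and strictly better on at least one, so D9 dominates D6.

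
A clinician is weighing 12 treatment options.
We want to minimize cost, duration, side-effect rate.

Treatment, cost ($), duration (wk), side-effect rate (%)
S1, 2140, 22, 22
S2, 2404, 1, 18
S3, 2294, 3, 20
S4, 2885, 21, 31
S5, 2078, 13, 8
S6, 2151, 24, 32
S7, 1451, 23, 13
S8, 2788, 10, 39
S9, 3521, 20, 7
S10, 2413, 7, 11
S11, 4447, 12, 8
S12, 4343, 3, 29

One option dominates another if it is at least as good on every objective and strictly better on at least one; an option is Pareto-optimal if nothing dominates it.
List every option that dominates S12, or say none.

S2, S3

S2: cost 2404≤4343, duration 1≤3, side-effect rate 18≤29 — dominates S12.
S3: cost 2294≤4343, duration 3≤3, side-effect rate 20≤29 — dominates S12.
Others (S1, S4, S5, S6, S7, S8, S9, S10, S11) are each worse than S12 on at least one objective.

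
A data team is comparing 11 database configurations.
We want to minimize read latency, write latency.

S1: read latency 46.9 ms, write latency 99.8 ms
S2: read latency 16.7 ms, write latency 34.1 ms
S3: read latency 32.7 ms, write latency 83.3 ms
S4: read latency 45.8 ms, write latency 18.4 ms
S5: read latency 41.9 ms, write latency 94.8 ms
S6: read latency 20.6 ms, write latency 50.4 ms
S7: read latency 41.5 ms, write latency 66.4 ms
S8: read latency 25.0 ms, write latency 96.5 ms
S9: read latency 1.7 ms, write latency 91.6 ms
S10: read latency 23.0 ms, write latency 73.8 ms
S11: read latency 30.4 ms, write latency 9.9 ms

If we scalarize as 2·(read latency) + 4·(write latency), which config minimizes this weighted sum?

S1: 2·46.9 + 4·99.8 = 493.0
S2: 2·16.7 + 4·34.1 = 169.8
S3: 2·32.7 + 4·83.3 = 398.6
S4: 2·45.8 + 4·18.4 = 165.2
S5: 2·41.9 + 4·94.8 = 463.0
S6: 2·20.6 + 4·50.4 = 242.8
S7: 2·41.5 + 4·66.4 = 348.6
S8: 2·25.0 + 4·96.5 = 436.0
S9: 2·1.7 + 4·91.6 = 369.8
S10: 2·23.0 + 4·73.8 = 341.2
S11: 2·30.4 + 4·9.9 = 100.4
Lowest: S11 at 100.4.

S11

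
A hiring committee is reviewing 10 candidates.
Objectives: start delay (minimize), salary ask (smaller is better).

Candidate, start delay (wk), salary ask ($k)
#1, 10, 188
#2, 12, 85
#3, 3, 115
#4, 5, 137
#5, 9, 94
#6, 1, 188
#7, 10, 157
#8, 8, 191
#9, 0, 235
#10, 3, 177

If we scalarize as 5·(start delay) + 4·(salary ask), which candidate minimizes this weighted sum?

#1: 5·10 + 4·188 = 802
#2: 5·12 + 4·85 = 400
#3: 5·3 + 4·115 = 475
#4: 5·5 + 4·137 = 573
#5: 5·9 + 4·94 = 421
#6: 5·1 + 4·188 = 757
#7: 5·10 + 4·157 = 678
#8: 5·8 + 4·191 = 804
#9: 5·0 + 4·235 = 940
#10: 5·3 + 4·177 = 723
Lowest: #2 at 400.

#2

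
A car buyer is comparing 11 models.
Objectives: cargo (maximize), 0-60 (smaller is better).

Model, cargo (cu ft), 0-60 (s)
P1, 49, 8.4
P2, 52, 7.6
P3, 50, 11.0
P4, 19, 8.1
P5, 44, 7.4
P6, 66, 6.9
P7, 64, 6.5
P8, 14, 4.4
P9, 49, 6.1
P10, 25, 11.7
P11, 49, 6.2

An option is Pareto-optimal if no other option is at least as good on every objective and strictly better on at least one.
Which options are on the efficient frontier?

P6, P7, P8, P9

P1: dominated by P2 (cargo 52≥49, 0-60 7.6≤8.4).
P2: dominated by P6 (cargo 66≥52, 0-60 6.9≤7.6).
P3: dominated by P2 (cargo 52≥50, 0-60 7.6≤11.0).
P4: dominated by P2 (cargo 52≥19, 0-60 7.6≤8.1).
P5: dominated by P6 (cargo 66≥44, 0-60 6.9≤7.4).
P6: not dominated (best cargo).
P7: not dominated.
P8: not dominated (best 0-60).
P9: not dominated.
P10: dominated by P1 (cargo 49≥25, 0-60 8.4≤11.7).
P11: dominated by P9 (cargo 49≥49, 0-60 6.1≤6.2).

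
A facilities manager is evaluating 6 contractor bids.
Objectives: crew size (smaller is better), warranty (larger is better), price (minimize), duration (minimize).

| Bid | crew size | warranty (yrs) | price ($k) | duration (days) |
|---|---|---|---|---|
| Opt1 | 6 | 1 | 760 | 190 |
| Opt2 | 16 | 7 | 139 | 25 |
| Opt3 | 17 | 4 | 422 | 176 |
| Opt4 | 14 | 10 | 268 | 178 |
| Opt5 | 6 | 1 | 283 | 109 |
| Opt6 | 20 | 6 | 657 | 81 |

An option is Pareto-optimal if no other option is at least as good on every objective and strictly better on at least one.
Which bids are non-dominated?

Opt2, Opt4, Opt5

Opt1: dominated by Opt5 (crew size 6≤6, warranty 1≥1, price 283≤760, duration 109≤190).
Opt2: not dominated (best price).
Opt3: dominated by Opt2 (crew size 16≤17, warranty 7≥4, price 139≤422, duration 25≤176).
Opt4: not dominated (best warranty).
Opt5: not dominated.
Opt6: dominated by Opt2 (crew size 16≤20, warranty 7≥6, price 139≤657, duration 25≤81).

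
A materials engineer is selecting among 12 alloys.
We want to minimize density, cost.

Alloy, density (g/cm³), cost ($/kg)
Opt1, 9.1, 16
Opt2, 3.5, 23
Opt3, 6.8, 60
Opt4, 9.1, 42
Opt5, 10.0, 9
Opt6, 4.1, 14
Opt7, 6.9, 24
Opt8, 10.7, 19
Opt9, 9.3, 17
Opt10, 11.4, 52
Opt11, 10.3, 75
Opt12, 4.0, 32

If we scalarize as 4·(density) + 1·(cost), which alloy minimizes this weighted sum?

Opt1: 4·9.1 + 1·16 = 52.4
Opt2: 4·3.5 + 1·23 = 37.0
Opt3: 4·6.8 + 1·60 = 87.2
Opt4: 4·9.1 + 1·42 = 78.4
Opt5: 4·10.0 + 1·9 = 49.0
Opt6: 4·4.1 + 1·14 = 30.4
Opt7: 4·6.9 + 1·24 = 51.6
Opt8: 4·10.7 + 1·19 = 61.8
Opt9: 4·9.3 + 1·17 = 54.2
Opt10: 4·11.4 + 1·52 = 97.6
Opt11: 4·10.3 + 1·75 = 116.2
Opt12: 4·4.0 + 1·32 = 48.0
Lowest: Opt6 at 30.4.

Opt6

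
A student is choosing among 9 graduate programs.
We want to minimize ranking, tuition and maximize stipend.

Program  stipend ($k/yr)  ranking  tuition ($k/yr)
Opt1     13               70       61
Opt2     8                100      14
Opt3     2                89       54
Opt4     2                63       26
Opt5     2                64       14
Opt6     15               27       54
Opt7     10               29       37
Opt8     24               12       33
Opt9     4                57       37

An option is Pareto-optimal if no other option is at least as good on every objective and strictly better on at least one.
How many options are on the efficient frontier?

Opt1: dominated by Opt6 (stipend 15≥13, ranking 27≤70, tuition 54≤61).
Opt2: not dominated.
Opt3: dominated by Opt4 (stipend 2≥2, ranking 63≤89, tuition 26≤54).
Opt4: not dominated.
Opt5: not dominated.
Opt6: dominated by Opt8 (stipend 24≥15, ranking 12≤27, tuition 33≤54).
Opt7: dominated by Opt8 (stipend 24≥10, ranking 12≤29, tuition 33≤37).
Opt8: not dominated (best stipend).
Opt9: dominated by Opt7 (stipend 10≥4, ranking 29≤57, tuition 37≤37).
Pareto-optimal: Opt2, Opt4, Opt5, Opt8 → 4.

4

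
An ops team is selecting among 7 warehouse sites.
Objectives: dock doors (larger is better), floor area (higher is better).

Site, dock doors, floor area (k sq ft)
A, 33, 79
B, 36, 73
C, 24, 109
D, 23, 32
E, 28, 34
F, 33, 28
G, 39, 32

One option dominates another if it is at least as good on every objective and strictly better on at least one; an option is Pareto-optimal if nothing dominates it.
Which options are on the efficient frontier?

A, B, C, G

A: not dominated.
B: not dominated.
C: not dominated (best floor area).
D: dominated by A (dock doors 33≥23, floor area 79≥32).
E: dominated by A (dock doors 33≥28, floor area 79≥34).
F: dominated by A (dock doors 33≥33, floor area 79≥28).
G: not dominated (best dock doors).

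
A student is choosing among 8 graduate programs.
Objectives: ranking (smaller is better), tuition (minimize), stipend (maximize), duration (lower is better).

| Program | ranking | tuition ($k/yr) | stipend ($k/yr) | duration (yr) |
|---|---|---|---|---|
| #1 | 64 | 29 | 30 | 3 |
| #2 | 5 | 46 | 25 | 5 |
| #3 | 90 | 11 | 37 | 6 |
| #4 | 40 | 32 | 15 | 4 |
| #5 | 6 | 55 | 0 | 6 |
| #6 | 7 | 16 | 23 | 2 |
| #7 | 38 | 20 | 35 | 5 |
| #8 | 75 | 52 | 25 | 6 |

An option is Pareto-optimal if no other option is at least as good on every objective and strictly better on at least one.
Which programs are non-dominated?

#1: not dominated.
#2: not dominated (best ranking).
#3: not dominated (best tuition).
#4: dominated by #6 (ranking 7≤40, tuition 16≤32, stipend 23≥15, duration 2≤4).
#5: dominated by #2 (ranking 5≤6, tuition 46≤55, stipend 25≥0, duration 5≤6).
#6: not dominated (best duration).
#7: not dominated.
#8: dominated by #1 (ranking 64≤75, tuition 29≤52, stipend 30≥25, duration 3≤6).

#1, #2, #3, #6, #7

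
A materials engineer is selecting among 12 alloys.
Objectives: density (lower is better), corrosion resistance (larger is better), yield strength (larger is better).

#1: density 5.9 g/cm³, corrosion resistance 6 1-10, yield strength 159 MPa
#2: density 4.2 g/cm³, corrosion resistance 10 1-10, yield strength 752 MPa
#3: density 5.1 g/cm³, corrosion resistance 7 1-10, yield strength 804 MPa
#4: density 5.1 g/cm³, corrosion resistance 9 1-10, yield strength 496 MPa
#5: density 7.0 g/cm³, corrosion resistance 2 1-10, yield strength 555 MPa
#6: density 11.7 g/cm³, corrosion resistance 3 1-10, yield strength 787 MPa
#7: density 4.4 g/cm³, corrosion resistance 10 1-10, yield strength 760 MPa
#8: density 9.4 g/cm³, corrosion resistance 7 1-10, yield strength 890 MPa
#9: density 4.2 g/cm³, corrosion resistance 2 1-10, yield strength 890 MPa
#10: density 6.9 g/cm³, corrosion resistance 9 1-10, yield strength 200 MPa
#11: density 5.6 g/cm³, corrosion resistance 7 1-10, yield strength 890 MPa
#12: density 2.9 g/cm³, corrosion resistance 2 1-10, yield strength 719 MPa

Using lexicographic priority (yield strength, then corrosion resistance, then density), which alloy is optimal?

First maximize yield strength: best is 890, kept {#8, #9, #11}.
Then maximize corrosion resistance: best is 7, kept {#8, #11}.
Then minimize density: best is 5.6, kept {#11}.

#11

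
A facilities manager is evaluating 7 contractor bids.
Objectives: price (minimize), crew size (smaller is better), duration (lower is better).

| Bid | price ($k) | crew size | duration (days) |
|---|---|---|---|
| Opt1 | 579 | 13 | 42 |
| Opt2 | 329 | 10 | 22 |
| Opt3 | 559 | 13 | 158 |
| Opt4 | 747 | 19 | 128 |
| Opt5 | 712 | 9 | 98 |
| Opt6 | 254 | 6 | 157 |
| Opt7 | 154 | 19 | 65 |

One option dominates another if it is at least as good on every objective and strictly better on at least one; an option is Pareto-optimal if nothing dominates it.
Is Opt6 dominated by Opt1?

Opt1 vs Opt6: Opt1 is worse on price (579 vs 254), so it does not dominate Opt6.

No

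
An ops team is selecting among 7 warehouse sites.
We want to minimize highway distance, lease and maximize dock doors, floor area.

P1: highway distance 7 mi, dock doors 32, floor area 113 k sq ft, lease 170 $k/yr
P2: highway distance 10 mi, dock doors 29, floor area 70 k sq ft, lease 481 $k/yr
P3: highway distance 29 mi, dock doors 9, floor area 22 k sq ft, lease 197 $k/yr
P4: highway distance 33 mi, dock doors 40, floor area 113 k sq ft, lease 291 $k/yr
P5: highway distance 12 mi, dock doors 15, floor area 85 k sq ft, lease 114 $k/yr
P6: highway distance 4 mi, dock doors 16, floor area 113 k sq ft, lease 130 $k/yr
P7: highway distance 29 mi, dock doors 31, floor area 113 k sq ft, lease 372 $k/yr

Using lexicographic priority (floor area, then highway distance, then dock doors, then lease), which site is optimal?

First maximize floor area: best is 113, kept {P1, P4, P6, P7}.
Then minimize highway distance: best is 4, kept {P6}.

P6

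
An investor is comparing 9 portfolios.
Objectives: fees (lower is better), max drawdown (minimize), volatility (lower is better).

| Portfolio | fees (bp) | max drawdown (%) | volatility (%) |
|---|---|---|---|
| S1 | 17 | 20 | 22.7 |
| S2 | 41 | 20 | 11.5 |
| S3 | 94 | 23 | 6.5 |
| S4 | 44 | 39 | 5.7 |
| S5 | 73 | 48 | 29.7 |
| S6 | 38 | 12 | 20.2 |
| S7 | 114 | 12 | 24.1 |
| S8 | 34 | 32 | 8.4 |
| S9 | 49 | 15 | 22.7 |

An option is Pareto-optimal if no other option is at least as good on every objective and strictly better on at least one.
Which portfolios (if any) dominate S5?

S1: fees 17≤73, max drawdown 20≤48, volatility 22.7≤29.7 — dominates S5.
S2: fees 41≤73, max drawdown 20≤48, volatility 11.5≤29.7 — dominates S5.
S4: fees 44≤73, max drawdown 39≤48, volatility 5.7≤29.7 — dominates S5.
S6: fees 38≤73, max drawdown 12≤48, volatility 20.2≤29.7 — dominates S5.
S8: fees 34≤73, max drawdown 32≤48, volatility 8.4≤29.7 — dominates S5.
S9: fees 49≤73, max drawdown 15≤48, volatility 22.7≤29.7 — dominates S5.
Others (S3, S7) are each worse than S5 on at least one objective.

S1, S2, S4, S6, S8, S9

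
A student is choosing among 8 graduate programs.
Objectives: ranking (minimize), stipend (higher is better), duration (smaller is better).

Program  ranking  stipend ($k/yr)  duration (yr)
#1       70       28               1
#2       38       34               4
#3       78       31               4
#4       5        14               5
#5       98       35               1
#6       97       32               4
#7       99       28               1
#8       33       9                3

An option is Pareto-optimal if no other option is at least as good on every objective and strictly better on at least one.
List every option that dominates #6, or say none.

#2: ranking 38≤97, stipend 34≥32, duration 4≤4 — dominates #6.
Others (#1, #3, #4, #5, #7, #8) are each worse than #6 on at least one objective.

#2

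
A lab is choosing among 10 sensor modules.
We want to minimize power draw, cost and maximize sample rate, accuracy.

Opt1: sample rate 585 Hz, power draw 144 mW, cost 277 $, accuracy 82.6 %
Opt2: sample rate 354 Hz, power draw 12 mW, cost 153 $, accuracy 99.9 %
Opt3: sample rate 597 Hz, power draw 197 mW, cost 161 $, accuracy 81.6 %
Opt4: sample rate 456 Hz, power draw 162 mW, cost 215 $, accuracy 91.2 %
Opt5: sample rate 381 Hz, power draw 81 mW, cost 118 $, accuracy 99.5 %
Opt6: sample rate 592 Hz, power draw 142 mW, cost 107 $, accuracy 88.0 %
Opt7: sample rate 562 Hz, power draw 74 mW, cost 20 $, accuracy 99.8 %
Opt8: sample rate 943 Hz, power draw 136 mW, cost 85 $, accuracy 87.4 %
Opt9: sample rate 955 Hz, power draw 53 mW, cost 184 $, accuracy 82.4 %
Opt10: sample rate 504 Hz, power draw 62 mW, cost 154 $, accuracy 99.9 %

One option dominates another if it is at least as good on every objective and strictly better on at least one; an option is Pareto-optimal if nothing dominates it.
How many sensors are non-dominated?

Opt1: dominated by Opt6 (sample rate 592≥585, power draw 142≤144, cost 107≤277, accuracy 88.0≥82.6).
Opt2: not dominated (best power draw).
Opt3: dominated by Opt8 (sample rate 943≥597, power draw 136≤197, cost 85≤161, accuracy 87.4≥81.6).
Opt4: dominated by Opt7 (sample rate 562≥456, power draw 74≤162, cost 20≤215, accuracy 99.8≥91.2).
Opt5: dominated by Opt7 (sample rate 562≥381, power draw 74≤81, cost 20≤118, accuracy 99.8≥99.5).
Opt6: not dominated.
Opt7: not dominated (best cost).
Opt8: not dominated.
Opt9: not dominated (best sample rate).
Opt10: not dominated.
Pareto-optimal: Opt2, Opt6, Opt7, Opt8, Opt9, Opt10 → 6.

6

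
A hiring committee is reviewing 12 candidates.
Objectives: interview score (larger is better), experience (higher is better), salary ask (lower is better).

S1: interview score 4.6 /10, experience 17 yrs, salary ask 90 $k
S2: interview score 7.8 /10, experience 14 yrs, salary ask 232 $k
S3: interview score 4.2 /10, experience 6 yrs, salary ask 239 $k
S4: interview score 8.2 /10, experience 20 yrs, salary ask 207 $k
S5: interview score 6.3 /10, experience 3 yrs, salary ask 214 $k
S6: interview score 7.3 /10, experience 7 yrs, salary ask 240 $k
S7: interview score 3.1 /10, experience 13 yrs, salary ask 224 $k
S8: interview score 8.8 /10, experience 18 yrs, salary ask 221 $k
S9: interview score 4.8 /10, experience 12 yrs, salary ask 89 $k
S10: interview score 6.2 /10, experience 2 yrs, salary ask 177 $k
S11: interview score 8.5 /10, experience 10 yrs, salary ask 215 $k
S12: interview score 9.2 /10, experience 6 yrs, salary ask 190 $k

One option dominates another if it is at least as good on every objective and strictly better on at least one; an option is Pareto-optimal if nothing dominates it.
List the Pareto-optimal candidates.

S1: not dominated.
S2: dominated by S4 (interview score 8.2≥7.8, experience 20≥14, salary ask 207≤232).
S3: dominated by S1 (interview score 4.6≥4.2, experience 17≥6, salary ask 90≤239).
S4: not dominated (best experience).
S5: dominated by S4 (interview score 8.2≥6.3, experience 20≥3, salary ask 207≤214).
S6: dominated by S2 (interview score 7.8≥7.3, experience 14≥7, salary ask 232≤240).
S7: dominated by S1 (interview score 4.6≥3.1, experience 17≥13, salary ask 90≤224).
S8: not dominated.
S9: not dominated (best salary ask).
S10: not dominated.
S11: not dominated.
S12: not dominated (best interview score).

S1, S4, S8, S9, S10, S11, S12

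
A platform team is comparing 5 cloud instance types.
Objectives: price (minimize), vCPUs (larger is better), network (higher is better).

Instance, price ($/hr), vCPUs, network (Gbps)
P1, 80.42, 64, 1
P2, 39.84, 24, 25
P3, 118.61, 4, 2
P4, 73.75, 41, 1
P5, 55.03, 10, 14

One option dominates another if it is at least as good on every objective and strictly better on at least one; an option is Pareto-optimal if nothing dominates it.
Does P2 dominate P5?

P2 vs P5: price 39.84≤55.03, vCPUs 24≥10, network 25≥14 — P2 is at least as good on every objective with at least one strict improvement.

Yes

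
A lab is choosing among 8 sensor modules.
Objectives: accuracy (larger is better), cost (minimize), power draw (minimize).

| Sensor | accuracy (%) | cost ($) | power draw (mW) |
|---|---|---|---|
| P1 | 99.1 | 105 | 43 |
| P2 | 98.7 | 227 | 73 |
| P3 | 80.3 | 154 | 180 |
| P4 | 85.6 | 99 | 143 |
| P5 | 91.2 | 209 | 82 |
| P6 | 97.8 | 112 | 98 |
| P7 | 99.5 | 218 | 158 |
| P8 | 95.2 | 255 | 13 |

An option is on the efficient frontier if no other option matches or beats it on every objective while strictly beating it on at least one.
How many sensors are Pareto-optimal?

P1: not dominated.
P2: dominated by P1 (accuracy 99.1≥98.7, cost 105≤227, power draw 43≤73).
P3: dominated by P1 (accuracy 99.1≥80.3, cost 105≤154, power draw 43≤180).
P4: not dominated (best cost).
P5: dominated by P1 (accuracy 99.1≥91.2, cost 105≤209, power draw 43≤82).
P6: dominated by P1 (accuracy 99.1≥97.8, cost 105≤112, power draw 43≤98).
P7: not dominated (best accuracy).
P8: not dominated (best power draw).
Pareto-optimal: P1, P4, P7, P8 → 4.

4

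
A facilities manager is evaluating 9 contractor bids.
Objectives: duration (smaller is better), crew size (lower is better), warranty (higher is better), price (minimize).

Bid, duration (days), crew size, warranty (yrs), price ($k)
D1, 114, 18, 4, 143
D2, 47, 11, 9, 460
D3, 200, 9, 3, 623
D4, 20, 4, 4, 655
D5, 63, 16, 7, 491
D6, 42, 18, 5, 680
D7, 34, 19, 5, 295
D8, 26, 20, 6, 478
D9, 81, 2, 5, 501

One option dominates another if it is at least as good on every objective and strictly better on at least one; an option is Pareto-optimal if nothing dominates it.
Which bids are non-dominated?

D1: not dominated (best price).
D2: not dominated (best warranty).
D3: dominated by D9 (duration 81≤200, crew size 2≤9, warranty 5≥3, price 501≤623).
D4: not dominated (best duration).
D5: dominated by D2 (duration 47≤63, crew size 11≤16, warranty 9≥7, price 460≤491).
D6: not dominated.
D7: not dominated.
D8: not dominated.
D9: not dominated (best crew size).

D1, D2, D4, D6, D7, D8, D9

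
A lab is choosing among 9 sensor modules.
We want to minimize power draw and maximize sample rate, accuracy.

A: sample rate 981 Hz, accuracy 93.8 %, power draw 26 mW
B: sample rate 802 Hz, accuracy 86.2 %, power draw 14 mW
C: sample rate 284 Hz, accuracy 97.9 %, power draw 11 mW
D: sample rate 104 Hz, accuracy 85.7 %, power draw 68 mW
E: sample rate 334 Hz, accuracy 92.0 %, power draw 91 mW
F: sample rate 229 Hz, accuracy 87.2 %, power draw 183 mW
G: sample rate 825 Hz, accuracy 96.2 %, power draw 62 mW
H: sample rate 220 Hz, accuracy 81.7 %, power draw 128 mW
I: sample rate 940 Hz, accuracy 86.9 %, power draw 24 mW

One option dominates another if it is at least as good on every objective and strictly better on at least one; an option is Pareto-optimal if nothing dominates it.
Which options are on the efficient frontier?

A: not dominated (best sample rate).
B: not dominated.
C: not dominated (best accuracy).
D: dominated by A (sample rate 981≥104, accuracy 93.8≥85.7, power draw 26≤68).
E: dominated by A (sample rate 981≥334, accuracy 93.8≥92.0, power draw 26≤91).
F: dominated by A (sample rate 981≥229, accuracy 93.8≥87.2, power draw 26≤183).
G: not dominated.
H: dominated by A (sample rate 981≥220, accuracy 93.8≥81.7, power draw 26≤128).
I: not dominated.

A, B, C, G, I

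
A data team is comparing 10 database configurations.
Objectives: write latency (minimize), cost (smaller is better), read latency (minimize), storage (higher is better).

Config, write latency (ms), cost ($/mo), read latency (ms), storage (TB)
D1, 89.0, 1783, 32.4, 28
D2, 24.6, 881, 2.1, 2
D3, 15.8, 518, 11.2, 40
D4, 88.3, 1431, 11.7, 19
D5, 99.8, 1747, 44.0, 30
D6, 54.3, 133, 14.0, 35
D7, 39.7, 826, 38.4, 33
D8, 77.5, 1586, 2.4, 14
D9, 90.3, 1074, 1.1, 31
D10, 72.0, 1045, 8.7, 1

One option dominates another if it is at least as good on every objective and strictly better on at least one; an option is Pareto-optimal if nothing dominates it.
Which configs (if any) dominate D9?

none

D1: worse on cost (1783 vs 1074).
D2: worse on read latency (2.1 vs 1.1).
D3: worse on read latency (11.2 vs 1.1).
D4: worse on cost (1431 vs 1074).
D5: worse on write latency (99.8 vs 90.3).
D6: worse on read latency (14.0 vs 1.1).
D7: worse on read latency (38.4 vs 1.1).
D8: worse on cost (1586 vs 1074).
D10: worse on read latency (8.7 vs 1.1).
No option dominates D9.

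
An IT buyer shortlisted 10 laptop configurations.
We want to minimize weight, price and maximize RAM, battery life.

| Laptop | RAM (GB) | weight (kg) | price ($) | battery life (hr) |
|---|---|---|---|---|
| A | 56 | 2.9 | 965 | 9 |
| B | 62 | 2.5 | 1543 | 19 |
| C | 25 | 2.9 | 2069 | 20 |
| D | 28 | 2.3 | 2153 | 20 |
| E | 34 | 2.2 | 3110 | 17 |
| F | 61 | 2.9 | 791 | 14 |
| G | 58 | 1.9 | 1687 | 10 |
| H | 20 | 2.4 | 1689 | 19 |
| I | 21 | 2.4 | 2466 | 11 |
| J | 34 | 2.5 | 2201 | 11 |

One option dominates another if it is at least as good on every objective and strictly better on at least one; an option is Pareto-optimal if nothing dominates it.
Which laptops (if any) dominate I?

D: RAM 28≥21, weight 2.3≤2.4, price 2153≤2466, battery life 20≥11 — dominates I.
Others (A, B, C, E, F, G, H, J) are each worse than I on at least one objective.

D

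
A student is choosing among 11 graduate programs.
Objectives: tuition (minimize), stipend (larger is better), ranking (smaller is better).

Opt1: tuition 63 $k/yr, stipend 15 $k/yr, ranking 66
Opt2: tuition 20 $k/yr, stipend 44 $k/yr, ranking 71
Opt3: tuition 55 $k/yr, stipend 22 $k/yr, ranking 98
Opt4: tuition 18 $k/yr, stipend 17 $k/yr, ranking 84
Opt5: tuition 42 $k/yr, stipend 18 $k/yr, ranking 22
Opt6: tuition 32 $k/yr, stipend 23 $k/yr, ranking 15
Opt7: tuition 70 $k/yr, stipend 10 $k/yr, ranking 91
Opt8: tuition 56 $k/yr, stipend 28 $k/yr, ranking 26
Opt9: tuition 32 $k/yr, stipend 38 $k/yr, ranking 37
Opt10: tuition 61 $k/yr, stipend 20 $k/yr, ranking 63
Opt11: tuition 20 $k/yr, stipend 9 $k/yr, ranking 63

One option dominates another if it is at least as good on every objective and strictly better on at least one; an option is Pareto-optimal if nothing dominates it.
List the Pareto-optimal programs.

Opt2, Opt4, Opt6, Opt8, Opt9, Opt11

Opt1: dominated by Opt5 (tuition 42≤63, stipend 18≥15, ranking 22≤66).
Opt2: not dominated (best stipend).
Opt3: dominated by Opt2 (tuition 20≤55, stipend 44≥22, ranking 71≤98).
Opt4: not dominated (best tuition).
Opt5: dominated by Opt6 (tuition 32≤42, stipend 23≥18, ranking 15≤22).
Opt6: not dominated (best ranking).
Opt7: dominated by Opt1 (tuition 63≤70, stipend 15≥10, ranking 66≤91).
Opt8: not dominated.
Opt9: not dominated.
Opt10: dominated by Opt6 (tuition 32≤61, stipend 23≥20, ranking 15≤63).
Opt11: not dominated.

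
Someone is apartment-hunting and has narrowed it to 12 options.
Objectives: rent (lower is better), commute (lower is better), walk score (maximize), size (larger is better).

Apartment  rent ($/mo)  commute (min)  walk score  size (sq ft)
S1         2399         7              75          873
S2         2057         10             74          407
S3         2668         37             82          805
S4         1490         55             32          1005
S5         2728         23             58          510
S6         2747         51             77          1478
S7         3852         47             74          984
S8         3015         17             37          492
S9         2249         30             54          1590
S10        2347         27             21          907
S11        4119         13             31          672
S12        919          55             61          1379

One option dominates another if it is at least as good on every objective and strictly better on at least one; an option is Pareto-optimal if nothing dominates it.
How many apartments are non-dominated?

S1: not dominated (best commute).
S2: not dominated.
S3: not dominated (best walk score).
S4: dominated by S12 (rent 919≤1490, commute 55≤55, walk score 61≥32, size 1379≥1005).
S5: dominated by S1 (rent 2399≤2728, commute 7≤23, walk score 75≥58, size 873≥510).
S6: not dominated.
S7: not dominated.
S8: dominated by S1 (rent 2399≤3015, commute 7≤17, walk score 75≥37, size 873≥492).
S9: not dominated (best size).
S10: not dominated.
S11: dominated by S1 (rent 2399≤4119, commute 7≤13, walk score 75≥31, size 873≥672).
S12: not dominated (best rent).
Pareto-optimal: S1, S2, S3, S6, S7, S9, S10, S12 → 8.

8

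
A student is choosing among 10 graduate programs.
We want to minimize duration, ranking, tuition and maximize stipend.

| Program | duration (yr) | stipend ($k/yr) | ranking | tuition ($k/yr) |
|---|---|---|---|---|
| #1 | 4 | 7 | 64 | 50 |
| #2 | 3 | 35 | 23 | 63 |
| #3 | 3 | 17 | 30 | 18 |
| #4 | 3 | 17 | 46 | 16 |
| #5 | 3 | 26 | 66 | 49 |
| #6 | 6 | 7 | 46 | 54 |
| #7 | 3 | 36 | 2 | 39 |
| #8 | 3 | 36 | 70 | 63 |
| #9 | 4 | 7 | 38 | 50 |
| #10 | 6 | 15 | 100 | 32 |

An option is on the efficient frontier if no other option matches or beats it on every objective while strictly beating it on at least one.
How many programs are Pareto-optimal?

3

#1: dominated by #3 (duration 3≤4, stipend 17≥7, ranking 30≤64, tuition 18≤50).
#2: dominated by #7 (duration 3≤3, stipend 36≥35, ranking 2≤23, tuition 39≤63).
#3: not dominated.
#4: not dominated (best tuition).
#5: dominated by #7 (duration 3≤3, stipend 36≥26, ranking 2≤66, tuition 39≤49).
#6: dominated by #3 (duration 3≤6, stipend 17≥7, ranking 30≤46, tuition 18≤54).
#7: not dominated (best ranking).
#8: dominated by #7 (duration 3≤3, stipend 36≥36, ranking 2≤70, tuition 39≤63).
#9: dominated by #3 (duration 3≤4, stipend 17≥7, ranking 30≤38, tuition 18≤50).
#10: dominated by #3 (duration 3≤6, stipend 17≥15, ranking 30≤100, tuition 18≤32).
Pareto-optimal: #3, #4, #7 → 3.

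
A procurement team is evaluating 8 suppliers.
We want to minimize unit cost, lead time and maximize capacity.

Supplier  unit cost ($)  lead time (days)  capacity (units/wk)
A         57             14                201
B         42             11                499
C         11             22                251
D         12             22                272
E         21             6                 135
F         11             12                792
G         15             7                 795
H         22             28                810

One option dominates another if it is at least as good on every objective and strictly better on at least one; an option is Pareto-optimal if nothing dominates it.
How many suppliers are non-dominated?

A: dominated by B (unit cost 42≤57, lead time 11≤14, capacity 499≥201).
B: dominated by G (unit cost 15≤42, lead time 7≤11, capacity 795≥499).
C: dominated by F (unit cost 11≤11, lead time 12≤22, capacity 792≥251).
D: dominated by F (unit cost 11≤12, lead time 12≤22, capacity 792≥272).
E: not dominated (best lead time).
F: not dominated.
G: not dominated.
H: not dominated (best capacity).
Pareto-optimal: E, F, G, H → 4.

4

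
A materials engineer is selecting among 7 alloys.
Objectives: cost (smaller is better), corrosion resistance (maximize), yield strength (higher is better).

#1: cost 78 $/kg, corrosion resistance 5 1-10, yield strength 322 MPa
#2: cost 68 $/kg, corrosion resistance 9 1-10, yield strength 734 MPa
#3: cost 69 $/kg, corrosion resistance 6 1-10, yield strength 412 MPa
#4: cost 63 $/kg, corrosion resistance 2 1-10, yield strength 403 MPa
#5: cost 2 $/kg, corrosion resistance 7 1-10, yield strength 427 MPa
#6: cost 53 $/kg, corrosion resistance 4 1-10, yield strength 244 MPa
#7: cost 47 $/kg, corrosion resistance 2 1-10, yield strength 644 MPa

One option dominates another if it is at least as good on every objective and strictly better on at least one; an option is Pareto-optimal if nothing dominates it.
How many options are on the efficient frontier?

3

#1: dominated by #2 (cost 68≤78, corrosion resistance 9≥5, yield strength 734≥322).
#2: not dominated (best corrosion resistance).
#3: dominated by #2 (cost 68≤69, corrosion resistance 9≥6, yield strength 734≥412).
#4: dominated by #5 (cost 2≤63, corrosion resistance 7≥2, yield strength 427≥403).
#5: not dominated (best cost).
#6: dominated by #5 (cost 2≤53, corrosion resistance 7≥4, yield strength 427≥244).
#7: not dominated.
Pareto-optimal: #2, #5, #7 → 3.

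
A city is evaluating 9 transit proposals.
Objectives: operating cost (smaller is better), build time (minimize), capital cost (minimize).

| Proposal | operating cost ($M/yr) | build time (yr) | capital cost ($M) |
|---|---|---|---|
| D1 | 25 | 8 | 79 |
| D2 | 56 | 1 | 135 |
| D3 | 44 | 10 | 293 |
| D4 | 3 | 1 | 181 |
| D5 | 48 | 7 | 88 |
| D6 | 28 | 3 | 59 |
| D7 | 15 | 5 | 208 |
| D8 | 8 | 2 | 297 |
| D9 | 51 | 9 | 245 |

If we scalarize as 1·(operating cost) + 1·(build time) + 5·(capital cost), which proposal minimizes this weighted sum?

D1: 1·25 + 1·8 + 5·79 = 428
D2: 1·56 + 1·1 + 5·135 = 732
D3: 1·44 + 1·10 + 5·293 = 1519
D4: 1·3 + 1·1 + 5·181 = 909
D5: 1·48 + 1·7 + 5·88 = 495
D6: 1·28 + 1·3 + 5·59 = 326
D7: 1·15 + 1·5 + 5·208 = 1060
D8: 1·8 + 1·2 + 5·297 = 1495
D9: 1·51 + 1·9 + 5·245 = 1285
Lowest: D6 at 326.

D6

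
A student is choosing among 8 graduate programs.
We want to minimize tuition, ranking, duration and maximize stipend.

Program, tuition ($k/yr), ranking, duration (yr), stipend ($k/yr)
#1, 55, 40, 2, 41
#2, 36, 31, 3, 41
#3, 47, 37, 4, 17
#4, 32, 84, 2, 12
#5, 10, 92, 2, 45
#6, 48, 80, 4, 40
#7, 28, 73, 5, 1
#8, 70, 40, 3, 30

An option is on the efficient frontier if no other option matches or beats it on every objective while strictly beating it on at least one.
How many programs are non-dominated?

5

#1: not dominated.
#2: not dominated (best ranking).
#3: dominated by #2 (tuition 36≤47, ranking 31≤37, duration 3≤4, stipend 41≥17).
#4: not dominated.
#5: not dominated (best tuition).
#6: dominated by #2 (tuition 36≤48, ranking 31≤80, duration 3≤4, stipend 41≥40).
#7: not dominated.
#8: dominated by #1 (tuition 55≤70, ranking 40≤40, duration 2≤3, stipend 41≥30).
Pareto-optimal: #1, #2, #4, #5, #7 → 5.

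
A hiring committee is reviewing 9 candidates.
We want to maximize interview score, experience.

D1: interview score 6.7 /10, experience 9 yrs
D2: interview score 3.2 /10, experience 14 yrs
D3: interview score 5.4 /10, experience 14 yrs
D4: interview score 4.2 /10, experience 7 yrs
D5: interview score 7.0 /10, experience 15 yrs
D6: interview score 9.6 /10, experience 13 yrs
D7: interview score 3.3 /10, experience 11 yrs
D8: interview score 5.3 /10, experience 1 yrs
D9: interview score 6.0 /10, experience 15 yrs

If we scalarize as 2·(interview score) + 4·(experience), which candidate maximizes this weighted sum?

D5

D1: 2·6.7 + 4·9 = 49.4
D2: 2·3.2 + 4·14 = 62.4
D3: 2·5.4 + 4·14 = 66.8
D4: 2·4.2 + 4·7 = 36.4
D5: 2·7.0 + 4·15 = 74.0
D6: 2·9.6 + 4·13 = 71.2
D7: 2·3.3 + 4·11 = 50.6
D8: 2·5.3 + 4·1 = 14.6
D9: 2·6.0 + 4·15 = 72.0
Highest: D5 at 74.0.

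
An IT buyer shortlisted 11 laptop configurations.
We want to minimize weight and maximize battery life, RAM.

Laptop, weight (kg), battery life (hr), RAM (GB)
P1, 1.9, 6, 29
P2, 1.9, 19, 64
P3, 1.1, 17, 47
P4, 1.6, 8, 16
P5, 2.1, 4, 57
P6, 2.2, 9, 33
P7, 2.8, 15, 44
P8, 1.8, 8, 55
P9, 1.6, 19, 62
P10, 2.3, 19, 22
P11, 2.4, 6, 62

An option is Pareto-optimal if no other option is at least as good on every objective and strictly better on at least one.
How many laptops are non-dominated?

3

P1: dominated by P2 (weight 1.9≤1.9, battery life 19≥6, RAM 64≥29).
P2: not dominated (best RAM).
P3: not dominated (best weight).
P4: dominated by P3 (weight 1.1≤1.6, battery life 17≥8, RAM 47≥16).
P5: dominated by P2 (weight 1.9≤2.1, battery life 19≥4, RAM 64≥57).
P6: dominated by P2 (weight 1.9≤2.2, battery life 19≥9, RAM 64≥33).
P7: dominated by P2 (weight 1.9≤2.8, battery life 19≥15, RAM 64≥44).
P8: dominated by P9 (weight 1.6≤1.8, battery life 19≥8, RAM 62≥55).
P9: not dominated.
P10: dominated by P2 (weight 1.9≤2.3, battery life 19≥19, RAM 64≥22).
P11: dominated by P2 (weight 1.9≤2.4, battery life 19≥6, RAM 64≥62).
Pareto-optimal: P2, P3, P9 → 3.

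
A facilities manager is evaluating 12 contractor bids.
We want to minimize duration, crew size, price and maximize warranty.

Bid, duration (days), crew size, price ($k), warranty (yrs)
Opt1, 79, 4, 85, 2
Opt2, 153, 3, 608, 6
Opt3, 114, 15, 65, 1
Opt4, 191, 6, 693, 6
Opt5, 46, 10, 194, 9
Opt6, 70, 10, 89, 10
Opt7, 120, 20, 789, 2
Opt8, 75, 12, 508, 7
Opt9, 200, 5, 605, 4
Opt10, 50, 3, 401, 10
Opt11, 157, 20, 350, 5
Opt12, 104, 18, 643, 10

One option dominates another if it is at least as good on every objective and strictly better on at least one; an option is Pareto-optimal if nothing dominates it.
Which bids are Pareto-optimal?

Opt1: not dominated.
Opt2: dominated by Opt10 (duration 50≤153, crew size 3≤3, price 401≤608, warranty 10≥6).
Opt3: not dominated (best price).
Opt4: dominated by Opt2 (duration 153≤191, crew size 3≤6, price 608≤693, warranty 6≥6).
Opt5: not dominated (best duration).
Opt6: not dominated.
Opt7: dominated by Opt1 (duration 79≤120, crew size 4≤20, price 85≤789, warranty 2≥2).
Opt8: dominated by Opt5 (duration 46≤75, crew size 10≤12, price 194≤508, warranty 9≥7).
Opt9: dominated by Opt10 (duration 50≤200, crew size 3≤5, price 401≤605, warranty 10≥4).
Opt10: not dominated.
Opt11: dominated by Opt5 (duration 46≤157, crew size 10≤20, price 194≤350, warranty 9≥5).
Opt12: dominated by Opt6 (duration 70≤104, crew size 10≤18, price 89≤643, warranty 10≥10).

Opt1, Opt3, Opt5, Opt6, Opt10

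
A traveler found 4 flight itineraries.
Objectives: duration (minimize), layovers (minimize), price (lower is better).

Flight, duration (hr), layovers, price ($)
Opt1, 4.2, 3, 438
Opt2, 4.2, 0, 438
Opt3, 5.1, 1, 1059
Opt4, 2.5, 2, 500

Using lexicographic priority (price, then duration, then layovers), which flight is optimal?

First minimize price: best is 438, kept {Opt1, Opt2}.
Then minimize duration: best is 4.2, kept {Opt1, Opt2}.
Then minimize layovers: best is 0, kept {Opt2}.

Opt2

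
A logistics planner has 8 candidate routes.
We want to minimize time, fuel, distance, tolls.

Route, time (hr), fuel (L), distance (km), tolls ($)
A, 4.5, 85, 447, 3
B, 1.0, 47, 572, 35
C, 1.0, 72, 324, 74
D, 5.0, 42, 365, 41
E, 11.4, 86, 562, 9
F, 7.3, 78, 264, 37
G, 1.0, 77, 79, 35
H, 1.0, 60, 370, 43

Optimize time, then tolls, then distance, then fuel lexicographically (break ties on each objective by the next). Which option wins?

G

First minimize time: best is 1.0, kept {B, C, G, H}.
Then minimize tolls: best is 35, kept {B, G}.
Then minimize distance: best is 79, kept {G}.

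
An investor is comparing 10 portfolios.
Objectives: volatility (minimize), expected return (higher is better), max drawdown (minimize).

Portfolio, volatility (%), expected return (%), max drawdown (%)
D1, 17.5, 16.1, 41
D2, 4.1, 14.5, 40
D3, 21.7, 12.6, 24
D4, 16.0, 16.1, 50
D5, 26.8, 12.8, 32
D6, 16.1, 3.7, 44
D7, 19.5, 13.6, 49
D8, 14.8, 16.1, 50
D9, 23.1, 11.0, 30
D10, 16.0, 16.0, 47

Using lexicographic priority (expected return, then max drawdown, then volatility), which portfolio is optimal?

D1

First maximize expected return: best is 16.1, kept {D1, D4, D8}.
Then minimize max drawdown: best is 41, kept {D1}.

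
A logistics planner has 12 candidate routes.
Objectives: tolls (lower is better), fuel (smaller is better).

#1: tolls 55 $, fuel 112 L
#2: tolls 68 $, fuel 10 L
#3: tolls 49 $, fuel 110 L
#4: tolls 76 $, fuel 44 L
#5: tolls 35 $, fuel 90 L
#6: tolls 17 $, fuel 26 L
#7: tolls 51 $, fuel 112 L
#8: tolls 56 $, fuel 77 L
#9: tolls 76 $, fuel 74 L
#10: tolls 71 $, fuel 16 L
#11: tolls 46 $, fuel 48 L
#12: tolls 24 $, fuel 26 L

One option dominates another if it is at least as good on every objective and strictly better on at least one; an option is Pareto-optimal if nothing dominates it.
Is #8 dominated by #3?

No

#3 vs #8: #3 is worse on fuel (110 vs 77), so it does not dominate #8.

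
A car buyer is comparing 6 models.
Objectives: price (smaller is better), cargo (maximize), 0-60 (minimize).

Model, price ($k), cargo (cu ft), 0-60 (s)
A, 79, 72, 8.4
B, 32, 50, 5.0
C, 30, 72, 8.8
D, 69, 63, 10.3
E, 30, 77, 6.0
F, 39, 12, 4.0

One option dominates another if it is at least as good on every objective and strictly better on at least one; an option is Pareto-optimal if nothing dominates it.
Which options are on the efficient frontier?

A: dominated by E (price 30≤79, cargo 77≥72, 0-60 6.0≤8.4).
B: not dominated.
C: dominated by E (price 30≤30, cargo 77≥72, 0-60 6.0≤8.8).
D: dominated by C (price 30≤69, cargo 72≥63, 0-60 8.8≤10.3).
E: not dominated (best cargo).
F: not dominated (best 0-60).

B, E, F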